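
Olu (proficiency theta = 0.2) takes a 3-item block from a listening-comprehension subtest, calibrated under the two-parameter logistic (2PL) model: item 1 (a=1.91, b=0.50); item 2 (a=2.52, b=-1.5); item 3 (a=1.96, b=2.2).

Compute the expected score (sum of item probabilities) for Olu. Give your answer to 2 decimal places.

P(theta) = 1 / (1 + exp(−a(theta − b)))
P_1 = 1/(1+e^{0.5730}) = 0.3605
P_2 = 1/(1+e^{-4.2840}) = 0.9864
P_3 = 1/(1+e^{3.9200}) = 0.0195
E[score] = 0.3605 + 0.9864 + 0.0195 = 1.3664

1.37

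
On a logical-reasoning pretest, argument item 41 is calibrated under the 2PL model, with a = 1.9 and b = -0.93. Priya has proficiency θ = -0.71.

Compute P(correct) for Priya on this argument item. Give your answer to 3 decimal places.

P(θ) = 1 / (1 + exp(−a(θ − b)))
Exponent: 1.9 × (-0.71 − (-0.93)) = 0.4180
1/(1 + e^{-0.4180}) = 0.6030

0.603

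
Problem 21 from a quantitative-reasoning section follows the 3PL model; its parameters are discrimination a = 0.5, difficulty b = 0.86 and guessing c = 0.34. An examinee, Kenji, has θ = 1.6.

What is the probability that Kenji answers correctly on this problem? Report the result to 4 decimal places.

0.7304

P(θ) = c + (1 − c) · 1 / (1 + exp(−a(θ − b)))
Exponent: 0.5 × (1.6 − 0.86) = 0.3700
1/(1 + e^{-0.3700}) = 0.5915
P = 0.34 + 0.66 × 0.5915 = 0.7304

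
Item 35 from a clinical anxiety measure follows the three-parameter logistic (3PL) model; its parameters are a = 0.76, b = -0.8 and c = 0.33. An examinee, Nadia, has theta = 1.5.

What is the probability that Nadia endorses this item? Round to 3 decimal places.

P(theta) = c + (1 − c) · 1 / (1 + exp(−a(theta − b)))
Exponent: 0.76 × (1.5 − (-0.8)) = 1.7480
1/(1 + e^{-1.7480}) = 0.8517
P = 0.33 + 0.67 × 0.8517 = 0.9006

0.901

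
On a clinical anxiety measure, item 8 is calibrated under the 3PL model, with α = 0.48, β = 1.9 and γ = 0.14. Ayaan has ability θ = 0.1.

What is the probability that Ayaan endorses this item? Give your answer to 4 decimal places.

P(θ) = γ + (1 − γ) · 1 / (1 + exp(−α(θ − β)))
Exponent: 0.48 × (0.1 − 1.9) = -0.8640
1/(1 + e^{0.8640}) = 0.2965
P = 0.14 + 0.86 × 0.2965 = 0.3950

0.3950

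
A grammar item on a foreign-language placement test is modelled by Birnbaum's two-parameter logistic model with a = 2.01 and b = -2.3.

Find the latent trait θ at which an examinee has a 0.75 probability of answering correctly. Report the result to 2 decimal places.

P(θ) = 1 / (1 + exp(−a(θ − b)))
logit = ln(0.7500/0.2500) = 1.0986
θ = b + logit/(a) = -2.3 + 1.0986/2.0100 = -1.7534

-1.75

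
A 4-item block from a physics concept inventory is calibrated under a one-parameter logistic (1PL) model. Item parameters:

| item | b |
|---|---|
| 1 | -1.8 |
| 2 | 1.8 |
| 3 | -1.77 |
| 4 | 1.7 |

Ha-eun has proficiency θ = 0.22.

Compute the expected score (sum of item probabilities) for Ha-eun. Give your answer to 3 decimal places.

P(θ) = 1 / (1 + exp(−(θ − b)))
P_1 = 1/(1+e^{-2.0200}) = 0.8829
P_2 = 1/(1+e^{1.5800}) = 0.1708
P_3 = 1/(1+e^{-1.9900}) = 0.8797
P_4 = 1/(1+e^{1.4800}) = 0.1854
E[score] = 0.8829 + 0.1708 + 0.8797 + 0.1854 = 2.1188

2.119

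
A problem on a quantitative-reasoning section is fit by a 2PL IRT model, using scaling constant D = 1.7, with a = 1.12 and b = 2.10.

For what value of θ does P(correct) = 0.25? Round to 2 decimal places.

1.52

P(θ) = 1 / (1 + exp(−D·a(θ − b)))
logit = ln(0.2500/0.7500) = -1.0986
θ = b + logit/(1.7·a) = 2.10 + (-1.0986)/1.9040 = 1.5230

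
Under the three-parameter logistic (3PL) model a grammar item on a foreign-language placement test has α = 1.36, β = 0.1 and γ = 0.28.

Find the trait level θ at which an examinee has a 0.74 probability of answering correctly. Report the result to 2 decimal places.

P(θ) = γ + (1 − γ) · 1 / (1 + exp(−α(θ − β)))
Remove guessing floor: (0.74 − 0.28)/(1 − 0.28) = 0.6389
logit = ln(0.6389/0.3611) = 0.5705
θ = β + logit/(α) = 0.1 + 0.5705/1.3600 = 0.5195

0.52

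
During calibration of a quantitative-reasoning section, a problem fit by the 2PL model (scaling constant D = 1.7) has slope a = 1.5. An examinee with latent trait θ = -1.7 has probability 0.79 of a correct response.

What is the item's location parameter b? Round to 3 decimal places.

P(θ) = 1 / (1 + exp(−D·a(θ − b)))
logit(0.79) = ln(0.79/0.21) = 1.3249
b = θ − logit/(1.7·a) = -1.7 − 1.3249/2.5500 = -2.2196

-2.220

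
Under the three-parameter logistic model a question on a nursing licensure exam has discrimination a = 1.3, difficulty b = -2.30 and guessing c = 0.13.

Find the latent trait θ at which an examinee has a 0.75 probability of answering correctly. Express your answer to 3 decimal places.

P(θ) = c + (1 − c) · 1 / (1 + exp(−a(θ − b)))
Remove guessing floor: (0.75 − 0.13)/(1 − 0.13) = 0.7126
logit = ln(0.7126/0.2874) = 0.9083
θ = b + logit/(a) = -2.30 + 0.9083/1.3000 = -1.6013

-1.601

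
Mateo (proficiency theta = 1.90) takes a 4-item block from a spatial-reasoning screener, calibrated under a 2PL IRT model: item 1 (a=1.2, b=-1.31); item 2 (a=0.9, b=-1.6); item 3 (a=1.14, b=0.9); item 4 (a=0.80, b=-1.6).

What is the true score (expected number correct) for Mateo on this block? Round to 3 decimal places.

P(theta) = 1 / (1 + exp(−a(theta − b)))
P_1 = 1/(1+e^{-3.8520}) = 0.9792
P_2 = 1/(1+e^{-3.1500}) = 0.9589
P_3 = 1/(1+e^{-1.1400}) = 0.7577
P_4 = 1/(1+e^{-2.8000}) = 0.9427
E[score] = 0.9792 + 0.9589 + 0.7577 + 0.9427 = 3.6385

3.638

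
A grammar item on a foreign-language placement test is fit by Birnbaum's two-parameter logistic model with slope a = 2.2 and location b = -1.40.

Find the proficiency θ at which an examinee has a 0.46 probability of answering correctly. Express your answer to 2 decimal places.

-1.47

P(θ) = 1 / (1 + exp(−a(θ − b)))
logit = ln(0.4600/0.5400) = -0.1603
θ = b + logit/(a) = -1.40 + (-0.1603)/2.2000 = -1.4729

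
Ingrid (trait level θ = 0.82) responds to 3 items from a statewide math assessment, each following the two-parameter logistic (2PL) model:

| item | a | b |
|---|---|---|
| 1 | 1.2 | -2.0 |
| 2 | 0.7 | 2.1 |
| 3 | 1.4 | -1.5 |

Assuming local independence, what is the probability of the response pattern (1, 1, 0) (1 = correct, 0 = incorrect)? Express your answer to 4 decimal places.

0.0105

P(θ) = 1 / (1 + exp(−a(θ − b)))
P_1 = 1/(1+e^{-3.3840}) = 0.9672
P_2 = 1/(1+e^{0.8960}) = 0.2899
P_3 = 1/(1+e^{-3.2480}) = 0.9626
L = P_1 × P_2 × (1−P_3) = 0.9672 × 0.2899 × 0.0374 = 0.01049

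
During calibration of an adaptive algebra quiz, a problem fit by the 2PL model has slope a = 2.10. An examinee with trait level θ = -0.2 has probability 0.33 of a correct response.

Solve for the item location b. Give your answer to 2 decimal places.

0.14

P(θ) = 1 / (1 + exp(−a(θ − b)))
logit(0.33) = ln(0.33/0.67) = -0.7082
b = θ − logit/(a) = -0.2 − (-0.7082)/2.1000 = 0.1372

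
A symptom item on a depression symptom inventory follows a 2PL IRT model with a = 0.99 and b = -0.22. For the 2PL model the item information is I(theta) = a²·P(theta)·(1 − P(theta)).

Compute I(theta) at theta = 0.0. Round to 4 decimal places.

0.2421

P = 1/(1+e^{-0.2178}) = 0.5542
P(1−P) = 0.5542 × 0.4458 = 0.2471
I = a² × P(1−P) = 0.99² × 0.2471 = 0.24214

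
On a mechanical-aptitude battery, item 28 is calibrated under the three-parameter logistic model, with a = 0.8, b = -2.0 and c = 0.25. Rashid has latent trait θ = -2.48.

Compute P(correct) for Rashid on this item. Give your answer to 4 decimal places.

0.5539

P(θ) = c + (1 − c) · 1 / (1 + exp(−a(θ − b)))
Exponent: 0.8 × (-2.48 − (-2.0)) = -0.3840
1/(1 + e^{0.3840}) = 0.4052
P = 0.25 + 0.75 × 0.4052 = 0.5539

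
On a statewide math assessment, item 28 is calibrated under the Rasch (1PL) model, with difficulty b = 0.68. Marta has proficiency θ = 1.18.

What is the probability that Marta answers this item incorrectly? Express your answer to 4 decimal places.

P(θ) = 1 / (1 + exp(−(θ − b)))
Exponent: (1.18 − 0.68) = 0.5000
1/(1 + e^{-0.5000}) = 0.6225
P = 0.6225
P(incorrect) = 1 − 0.6225 = 0.3775

0.3775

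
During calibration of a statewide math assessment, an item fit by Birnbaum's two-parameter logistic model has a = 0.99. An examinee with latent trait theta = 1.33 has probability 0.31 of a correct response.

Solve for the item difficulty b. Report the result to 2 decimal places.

P(theta) = 1 / (1 + exp(−a(theta − b)))
logit(0.31) = ln(0.31/0.69) = -0.8001
b = theta − logit/(a) = 1.33 − (-0.8001)/0.9900 = 2.1382

2.14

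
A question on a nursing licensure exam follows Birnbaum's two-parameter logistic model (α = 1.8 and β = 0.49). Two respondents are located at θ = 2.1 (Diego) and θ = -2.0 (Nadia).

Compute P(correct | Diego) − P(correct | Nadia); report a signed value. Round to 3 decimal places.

0.937

P(θ) = 1 / (1 + exp(−α(θ − β)))
P(Diego) = 0.9477  [exponent 2.8980]
P(Nadia) = 0.0112  [exponent -4.4820]
Difference = 0.9477 − 0.0112 = 0.9366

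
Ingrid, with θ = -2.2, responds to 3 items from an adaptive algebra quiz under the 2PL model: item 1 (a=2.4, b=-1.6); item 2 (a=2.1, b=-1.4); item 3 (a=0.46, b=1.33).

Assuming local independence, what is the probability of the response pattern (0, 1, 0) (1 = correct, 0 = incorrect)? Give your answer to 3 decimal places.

P(θ) = 1 / (1 + exp(−a(θ − b)))
P_1 = 1/(1+e^{1.4400}) = 0.1915
P_2 = 1/(1+e^{1.6800}) = 0.1571
P_3 = 1/(1+e^{1.6238}) = 0.1647
L = (1−P_1) × P_2 × (1−P_3) = 0.8085 × 0.1571 × 0.8353 = 0.10609

0.106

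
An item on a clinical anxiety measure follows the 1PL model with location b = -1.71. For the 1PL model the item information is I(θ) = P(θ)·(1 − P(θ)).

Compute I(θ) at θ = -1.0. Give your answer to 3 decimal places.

0.221

P = 1/(1+e^{-0.7100}) = 0.6704
P(1−P) = 0.6704 × 0.3296 = 0.2210
I = P(1−P) = 0.22096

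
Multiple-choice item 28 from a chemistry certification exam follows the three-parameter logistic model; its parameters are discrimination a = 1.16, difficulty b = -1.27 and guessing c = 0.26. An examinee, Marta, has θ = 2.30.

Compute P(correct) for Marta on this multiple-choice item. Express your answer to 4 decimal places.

0.9884

P(θ) = c + (1 − c) · 1 / (1 + exp(−a(θ − b)))
Exponent: 1.16 × (2.30 − (-1.27)) = 4.1412
1/(1 + e^{-4.1412}) = 0.9843
P = 0.26 + 0.74 × 0.9843 = 0.9884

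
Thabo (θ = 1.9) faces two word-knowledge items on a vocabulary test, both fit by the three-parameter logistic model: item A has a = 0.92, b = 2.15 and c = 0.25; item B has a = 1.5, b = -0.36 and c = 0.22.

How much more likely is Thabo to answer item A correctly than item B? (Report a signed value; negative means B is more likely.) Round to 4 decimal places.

-0.3925

P(θ) = c + (1 − c) · 1 / (1 + exp(−a(θ − b)))
P_A = 0.5821
P_B = 0.9746
P_A − P_B = -0.3925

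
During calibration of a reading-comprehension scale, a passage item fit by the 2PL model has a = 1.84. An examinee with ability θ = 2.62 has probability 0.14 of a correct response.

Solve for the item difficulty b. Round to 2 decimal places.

3.61

P(θ) = 1 / (1 + exp(−a(θ − b)))
logit(0.14) = ln(0.14/0.86) = -1.8153
b = θ − logit/(a) = 2.62 − (-1.8153)/1.8400 = 3.6066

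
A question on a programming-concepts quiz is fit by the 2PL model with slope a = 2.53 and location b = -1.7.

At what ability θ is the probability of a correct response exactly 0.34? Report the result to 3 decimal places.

-1.962

P(θ) = 1 / (1 + exp(−a(θ − b)))
logit = ln(0.3400/0.6600) = -0.6633
θ = b + logit/(a) = -1.7 + (-0.6633)/2.5300 = -1.9622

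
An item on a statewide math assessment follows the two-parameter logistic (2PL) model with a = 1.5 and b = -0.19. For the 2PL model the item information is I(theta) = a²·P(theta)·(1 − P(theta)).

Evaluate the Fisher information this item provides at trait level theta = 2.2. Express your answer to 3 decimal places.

P = 1/(1+e^{-3.5850}) = 0.9730
P(1−P) = 0.9730 × 0.0270 = 0.0263
I = a² × P(1−P) = 1.5² × 0.0263 = 0.05908

0.059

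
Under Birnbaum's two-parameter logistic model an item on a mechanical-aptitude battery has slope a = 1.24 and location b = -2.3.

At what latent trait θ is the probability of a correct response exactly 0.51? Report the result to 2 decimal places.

P(θ) = 1 / (1 + exp(−a(θ − b)))
logit = ln(0.5100/0.4900) = 0.0400
θ = b + logit/(a) = -2.3 + 0.0400/1.2400 = -2.2677

-2.27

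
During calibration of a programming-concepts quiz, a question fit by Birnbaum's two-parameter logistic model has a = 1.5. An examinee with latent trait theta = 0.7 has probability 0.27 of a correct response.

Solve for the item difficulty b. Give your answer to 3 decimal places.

P(theta) = 1 / (1 + exp(−a(theta − b)))
logit(0.27) = ln(0.27/0.73) = -0.9946
b = theta − logit/(a) = 0.7 − (-0.9946)/1.5000 = 1.3631

1.363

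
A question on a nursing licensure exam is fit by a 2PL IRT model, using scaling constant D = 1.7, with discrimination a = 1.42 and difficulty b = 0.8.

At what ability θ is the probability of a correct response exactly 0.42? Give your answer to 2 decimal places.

P(θ) = 1 / (1 + exp(−D·a(θ − b)))
logit = ln(0.4200/0.5800) = -0.3228
θ = b + logit/(1.7·a) = 0.8 + (-0.3228)/2.4140 = 0.6663

0.67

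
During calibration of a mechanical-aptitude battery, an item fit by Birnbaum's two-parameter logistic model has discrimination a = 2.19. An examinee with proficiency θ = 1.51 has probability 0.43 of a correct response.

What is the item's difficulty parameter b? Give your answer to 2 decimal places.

1.64

P(θ) = 1 / (1 + exp(−a(θ − b)))
logit(0.43) = ln(0.43/0.57) = -0.2819
b = θ − logit/(a) = 1.51 − (-0.2819)/2.1900 = 1.6387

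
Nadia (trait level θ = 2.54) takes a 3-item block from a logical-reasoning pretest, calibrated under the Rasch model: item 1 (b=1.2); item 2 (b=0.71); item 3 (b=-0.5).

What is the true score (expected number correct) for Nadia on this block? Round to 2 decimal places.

2.61

P(θ) = 1 / (1 + exp(−(θ − b)))
P_1 = 1/(1+e^{-1.3400}) = 0.7925
P_2 = 1/(1+e^{-1.8300}) = 0.8618
P_3 = 1/(1+e^{-3.0400}) = 0.9543
E[score] = 0.7925 + 0.8618 + 0.9543 = 2.6086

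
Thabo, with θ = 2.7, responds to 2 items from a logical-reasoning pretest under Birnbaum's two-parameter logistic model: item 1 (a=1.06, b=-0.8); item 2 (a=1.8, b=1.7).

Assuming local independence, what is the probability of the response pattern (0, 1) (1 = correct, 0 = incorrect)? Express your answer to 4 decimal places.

P(θ) = 1 / (1 + exp(−a(θ − b)))
P_1 = 1/(1+e^{-3.7100}) = 0.9761
P_2 = 1/(1+e^{-1.8000}) = 0.8581
L = (1−P_1) × P_2 = 0.0239 × 0.8581 = 0.02050

0.0205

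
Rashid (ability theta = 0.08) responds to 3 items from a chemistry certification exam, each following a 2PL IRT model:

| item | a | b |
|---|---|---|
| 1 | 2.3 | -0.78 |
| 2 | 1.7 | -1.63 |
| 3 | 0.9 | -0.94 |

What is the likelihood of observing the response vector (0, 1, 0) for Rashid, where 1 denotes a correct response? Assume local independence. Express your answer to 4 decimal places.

P(theta) = 1 / (1 + exp(−a(theta − b)))
P_1 = 1/(1+e^{-1.9780}) = 0.8785
P_2 = 1/(1+e^{-2.9070}) = 0.9482
P_3 = 1/(1+e^{-0.9180}) = 0.7146
L = (1−P_1) × P_2 × (1−P_3) = 0.1215 × 0.9482 × 0.2854 = 0.03288

0.0329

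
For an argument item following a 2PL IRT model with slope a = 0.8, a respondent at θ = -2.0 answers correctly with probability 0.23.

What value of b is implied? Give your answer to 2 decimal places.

P(θ) = 1 / (1 + exp(−a(θ − b)))
logit(0.23) = ln(0.23/0.77) = -1.2083
b = θ − logit/(a) = -2.0 − (-1.2083)/0.8000 = -0.4896

-0.49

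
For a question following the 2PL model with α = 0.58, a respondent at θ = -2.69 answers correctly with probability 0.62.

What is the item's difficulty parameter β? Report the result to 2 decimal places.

P(θ) = 1 / (1 + exp(−α(θ − β)))
logit(0.62) = ln(0.62/0.38) = 0.4895
β = θ − logit/(α) = -2.69 − 0.4895/0.5800 = -3.5340

-3.53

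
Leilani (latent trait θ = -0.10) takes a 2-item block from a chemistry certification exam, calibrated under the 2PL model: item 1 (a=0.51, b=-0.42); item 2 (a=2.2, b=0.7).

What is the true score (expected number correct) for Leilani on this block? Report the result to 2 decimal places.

P(θ) = 1 / (1 + exp(−a(θ − b)))
P_1 = 1/(1+e^{-0.1632}) = 0.5407
P_2 = 1/(1+e^{1.7600}) = 0.1468
E[score] = 0.5407 + 0.1468 = 0.6875

0.69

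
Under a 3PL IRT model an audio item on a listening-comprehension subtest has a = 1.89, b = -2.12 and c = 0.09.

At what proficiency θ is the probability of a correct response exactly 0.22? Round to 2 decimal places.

P(θ) = c + (1 − c) · 1 / (1 + exp(−a(θ − b)))
Remove guessing floor: (0.22 − 0.09)/(1 − 0.09) = 0.1429
logit = ln(0.1429/0.8571) = -1.7918
θ = b + logit/(a) = -2.12 + (-1.7918)/1.8900 = -3.0680

-3.07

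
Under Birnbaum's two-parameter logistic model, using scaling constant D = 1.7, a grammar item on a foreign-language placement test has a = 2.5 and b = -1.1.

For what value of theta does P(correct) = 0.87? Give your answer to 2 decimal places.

-0.65

P(theta) = 1 / (1 + exp(−D·a(theta − b)))
logit = ln(0.8700/0.1300) = 1.9010
theta = b + logit/(1.7·a) = -1.1 + 1.9010/4.2500 = -0.6527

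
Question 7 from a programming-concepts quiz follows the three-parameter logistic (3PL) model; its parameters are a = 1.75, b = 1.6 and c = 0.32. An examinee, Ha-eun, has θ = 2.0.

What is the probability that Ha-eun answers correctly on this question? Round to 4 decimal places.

P(θ) = c + (1 − c) · 1 / (1 + exp(−a(θ − b)))
Exponent: 1.75 × (2.0 − 1.6) = 0.7000
1/(1 + e^{-0.7000}) = 0.6682
P = 0.32 + 0.68 × 0.6682 = 0.7744

0.7744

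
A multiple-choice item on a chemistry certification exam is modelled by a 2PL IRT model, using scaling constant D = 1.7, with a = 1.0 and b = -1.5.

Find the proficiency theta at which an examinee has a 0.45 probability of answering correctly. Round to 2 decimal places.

-1.62

P(theta) = 1 / (1 + exp(−D·a(theta − b)))
logit = ln(0.4500/0.5500) = -0.2007
theta = b + logit/(1.7·a) = -1.5 + (-0.2007)/1.7000 = -1.6180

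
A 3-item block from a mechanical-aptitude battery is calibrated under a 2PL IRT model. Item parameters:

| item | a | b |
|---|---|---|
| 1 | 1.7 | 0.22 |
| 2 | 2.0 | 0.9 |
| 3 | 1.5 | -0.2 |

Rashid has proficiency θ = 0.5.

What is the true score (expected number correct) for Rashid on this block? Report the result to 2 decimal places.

P(θ) = 1 / (1 + exp(−a(θ − b)))
P_1 = 1/(1+e^{-0.4760}) = 0.6168
P_2 = 1/(1+e^{0.8000}) = 0.3100
P_3 = 1/(1+e^{-1.0500}) = 0.7408
E[score] = 0.6168 + 0.3100 + 0.7408 = 1.6676

1.67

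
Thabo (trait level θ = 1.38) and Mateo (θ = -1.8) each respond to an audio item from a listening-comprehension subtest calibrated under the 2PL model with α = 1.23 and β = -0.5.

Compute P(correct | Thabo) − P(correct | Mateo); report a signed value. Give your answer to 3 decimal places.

0.742

P(θ) = 1 / (1 + exp(−α(θ − β)))
P(Thabo) = 0.9099  [exponent 2.3124]
P(Mateo) = 0.1681  [exponent -1.5990]
Difference = 0.9099 − 0.1681 = 0.7418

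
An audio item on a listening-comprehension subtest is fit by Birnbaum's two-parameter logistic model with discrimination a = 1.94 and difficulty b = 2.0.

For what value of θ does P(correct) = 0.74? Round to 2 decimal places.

2.54

P(θ) = 1 / (1 + exp(−a(θ − b)))
logit = ln(0.7400/0.2600) = 1.0460
θ = b + logit/(a) = 2.0 + 1.0460/1.9400 = 2.5392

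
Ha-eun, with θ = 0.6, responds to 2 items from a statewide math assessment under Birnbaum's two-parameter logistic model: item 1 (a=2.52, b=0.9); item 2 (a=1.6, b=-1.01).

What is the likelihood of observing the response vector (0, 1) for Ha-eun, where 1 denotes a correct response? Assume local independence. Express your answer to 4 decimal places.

P(θ) = 1 / (1 + exp(−a(θ − b)))
P_1 = 1/(1+e^{0.7560}) = 0.3195
P_2 = 1/(1+e^{-2.5760}) = 0.9293
L = (1−P_1) × P_2 = 0.6805 × 0.9293 = 0.63238

0.6324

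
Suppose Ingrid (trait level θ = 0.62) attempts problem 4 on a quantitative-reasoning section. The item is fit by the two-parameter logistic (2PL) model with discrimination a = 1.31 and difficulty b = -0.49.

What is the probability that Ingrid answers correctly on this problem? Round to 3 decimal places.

P(θ) = 1 / (1 + exp(−a(θ − b)))
Exponent: 1.31 × (0.62 − (-0.49)) = 1.4541
1/(1 + e^{-1.4541}) = 0.8106

0.811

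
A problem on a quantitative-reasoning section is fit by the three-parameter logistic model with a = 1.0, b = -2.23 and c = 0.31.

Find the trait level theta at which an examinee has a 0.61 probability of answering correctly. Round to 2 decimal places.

-2.49

P(theta) = c + (1 − c) · 1 / (1 + exp(−a(theta − b)))
Remove guessing floor: (0.61 − 0.31)/(1 − 0.31) = 0.4348
logit = ln(0.4348/0.5652) = -0.2624
theta = b + logit/(a) = -2.23 + (-0.2624)/1.0000 = -2.4924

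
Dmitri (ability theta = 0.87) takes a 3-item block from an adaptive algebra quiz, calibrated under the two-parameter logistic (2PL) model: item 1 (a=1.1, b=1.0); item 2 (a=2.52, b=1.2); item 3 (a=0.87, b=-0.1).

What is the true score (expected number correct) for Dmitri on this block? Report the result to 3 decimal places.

1.467

P(theta) = 1 / (1 + exp(−a(theta − b)))
P_1 = 1/(1+e^{0.1430}) = 0.4643
P_2 = 1/(1+e^{0.8316}) = 0.3033
P_3 = 1/(1+e^{-0.8439}) = 0.6993
E[score] = 0.4643 + 0.3033 + 0.6993 = 1.4669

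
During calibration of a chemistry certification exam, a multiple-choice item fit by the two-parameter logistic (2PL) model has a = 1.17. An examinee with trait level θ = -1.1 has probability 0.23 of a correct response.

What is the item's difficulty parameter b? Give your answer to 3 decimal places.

-0.067

P(θ) = 1 / (1 + exp(−a(θ − b)))
logit(0.23) = ln(0.23/0.77) = -1.2083
b = θ − logit/(a) = -1.1 − (-1.2083)/1.1700 = -0.0673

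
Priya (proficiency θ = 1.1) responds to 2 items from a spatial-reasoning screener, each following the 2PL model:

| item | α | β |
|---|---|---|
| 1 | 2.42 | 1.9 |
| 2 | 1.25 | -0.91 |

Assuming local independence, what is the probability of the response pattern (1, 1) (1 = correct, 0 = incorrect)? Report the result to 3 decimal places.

P(θ) = 1 / (1 + exp(−α(θ − β)))
P_1 = 1/(1+e^{1.9360}) = 0.1261
P_2 = 1/(1+e^{-2.5125}) = 0.9250
L = P_1 × P_2 = 0.1261 × 0.9250 = 0.11663

0.117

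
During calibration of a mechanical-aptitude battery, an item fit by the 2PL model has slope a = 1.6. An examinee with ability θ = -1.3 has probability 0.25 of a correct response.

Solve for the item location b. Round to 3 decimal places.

P(θ) = 1 / (1 + exp(−a(θ − b)))
logit(0.25) = ln(0.25/0.75) = -1.0986
b = θ − logit/(a) = -1.3 − (-1.0986)/1.6000 = -0.6134

-0.613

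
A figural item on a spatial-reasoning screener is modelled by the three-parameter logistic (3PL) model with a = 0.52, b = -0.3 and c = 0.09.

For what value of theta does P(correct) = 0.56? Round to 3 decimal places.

P(theta) = c + (1 − c) · 1 / (1 + exp(−a(theta − b)))
Remove guessing floor: (0.56 − 0.09)/(1 − 0.09) = 0.5165
logit = ln(0.5165/0.4835) = 0.0660
theta = b + logit/(a) = -0.3 + 0.0660/0.5200 = -0.1732

-0.173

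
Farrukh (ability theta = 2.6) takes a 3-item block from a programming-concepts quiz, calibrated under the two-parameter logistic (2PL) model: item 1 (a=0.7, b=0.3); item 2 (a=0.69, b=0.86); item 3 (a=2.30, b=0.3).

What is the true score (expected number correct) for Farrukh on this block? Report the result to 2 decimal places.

2.60

P(theta) = 1 / (1 + exp(−a(theta − b)))
P_1 = 1/(1+e^{-1.6100}) = 0.8334
P_2 = 1/(1+e^{-1.2006}) = 0.7686
P_3 = 1/(1+e^{-5.2900}) = 0.9950
E[score] = 0.8334 + 0.7686 + 0.9950 = 2.5970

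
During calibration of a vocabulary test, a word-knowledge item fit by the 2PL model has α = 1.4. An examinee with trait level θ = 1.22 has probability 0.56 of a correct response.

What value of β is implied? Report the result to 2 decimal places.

P(θ) = 1 / (1 + exp(−α(θ − β)))
logit(0.56) = ln(0.56/0.44) = 0.2412
β = θ − logit/(α) = 1.22 − 0.2412/1.4000 = 1.0477

1.05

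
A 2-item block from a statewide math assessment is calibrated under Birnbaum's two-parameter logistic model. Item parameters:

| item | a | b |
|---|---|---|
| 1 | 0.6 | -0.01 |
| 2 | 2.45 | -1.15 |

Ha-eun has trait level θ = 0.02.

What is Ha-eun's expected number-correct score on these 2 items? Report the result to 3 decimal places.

1.451

P(θ) = 1 / (1 + exp(−a(θ − b)))
P_1 = 1/(1+e^{-0.0180}) = 0.5045
P_2 = 1/(1+e^{-2.8665}) = 0.9462
E[score] = 0.5045 + 0.9462 = 1.4507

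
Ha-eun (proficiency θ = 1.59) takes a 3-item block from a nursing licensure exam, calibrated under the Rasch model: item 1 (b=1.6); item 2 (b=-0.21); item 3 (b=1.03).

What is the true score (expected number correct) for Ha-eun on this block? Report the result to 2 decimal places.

P(θ) = 1 / (1 + exp(−(θ − b)))
P_1 = 1/(1+e^{0.0100}) = 0.4975
P_2 = 1/(1+e^{-1.8000}) = 0.8581
P_3 = 1/(1+e^{-0.5600}) = 0.6365
E[score] = 0.4975 + 0.8581 + 0.6365 = 1.9921

1.99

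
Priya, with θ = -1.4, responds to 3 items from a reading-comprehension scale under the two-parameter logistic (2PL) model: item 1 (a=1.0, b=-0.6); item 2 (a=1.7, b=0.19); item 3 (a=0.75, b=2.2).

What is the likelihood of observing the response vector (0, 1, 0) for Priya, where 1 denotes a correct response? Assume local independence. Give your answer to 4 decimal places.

P(θ) = 1 / (1 + exp(−a(θ − b)))
P_1 = 1/(1+e^{0.8000}) = 0.3100
P_2 = 1/(1+e^{2.7030}) = 0.0628
P_3 = 1/(1+e^{2.7000}) = 0.0630
L = (1−P_1) × P_2 × (1−P_3) = 0.6900 × 0.0628 × 0.9370 = 0.04060

0.0406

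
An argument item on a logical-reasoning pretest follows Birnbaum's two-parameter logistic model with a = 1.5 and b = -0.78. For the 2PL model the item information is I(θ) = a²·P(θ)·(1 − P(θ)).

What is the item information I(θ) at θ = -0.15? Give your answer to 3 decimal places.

0.453

P = 1/(1+e^{-0.9450}) = 0.7201
P(1−P) = 0.7201 × 0.2799 = 0.2016
I = a² × P(1−P) = 1.5² × 0.2016 = 0.45349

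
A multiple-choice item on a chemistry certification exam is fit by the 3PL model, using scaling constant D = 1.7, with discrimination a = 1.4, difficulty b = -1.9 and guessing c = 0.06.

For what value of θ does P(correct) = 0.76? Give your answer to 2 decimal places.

-1.45

P(θ) = c + (1 − c) · 1 / (1 + exp(−D·a(θ − b)))
Remove guessing floor: (0.76 − 0.06)/(1 − 0.06) = 0.7447
logit = ln(0.7447/0.2553) = 1.0704
θ = b + logit/(1.7·a) = -1.9 + 1.0704/2.3800 = -1.4502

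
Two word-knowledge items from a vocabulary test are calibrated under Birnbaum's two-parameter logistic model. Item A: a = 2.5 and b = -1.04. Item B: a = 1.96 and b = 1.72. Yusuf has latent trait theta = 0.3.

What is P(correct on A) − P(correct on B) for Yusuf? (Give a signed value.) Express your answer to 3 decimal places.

P(theta) = 1 / (1 + exp(−a(theta − b)))
P_A = 0.9661
P_B = 0.0582
P_A − P_B = 0.9079

0.908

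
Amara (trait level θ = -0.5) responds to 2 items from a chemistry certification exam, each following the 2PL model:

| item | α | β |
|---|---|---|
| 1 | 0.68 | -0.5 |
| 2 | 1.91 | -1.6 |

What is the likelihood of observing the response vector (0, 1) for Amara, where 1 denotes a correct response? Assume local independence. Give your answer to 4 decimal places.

0.4455

P(θ) = 1 / (1 + exp(−α(θ − β)))
P_1 = 1/(1+e^{0.0000}) = 0.5000
P_2 = 1/(1+e^{-2.1010}) = 0.8910
L = (1−P_1) × P_2 = 0.5000 × 0.8910 = 0.44550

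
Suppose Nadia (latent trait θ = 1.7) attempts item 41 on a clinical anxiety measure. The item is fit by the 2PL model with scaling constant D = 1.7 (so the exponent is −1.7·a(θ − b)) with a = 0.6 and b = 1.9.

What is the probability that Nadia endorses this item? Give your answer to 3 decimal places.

0.449

P(θ) = 1 / (1 + exp(−D·a(θ − b)))
Exponent: 1.7 × 0.6 × (1.7 − 1.9) = -0.2040
1/(1 + e^{0.2040}) = 0.4492
P = 0.4492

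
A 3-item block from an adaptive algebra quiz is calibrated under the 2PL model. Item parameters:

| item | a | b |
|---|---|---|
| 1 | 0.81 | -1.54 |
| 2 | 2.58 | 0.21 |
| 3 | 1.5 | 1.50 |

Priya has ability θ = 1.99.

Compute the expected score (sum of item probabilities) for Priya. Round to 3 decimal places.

2.612

P(θ) = 1 / (1 + exp(−a(θ − b)))
P_1 = 1/(1+e^{-2.8593}) = 0.9458
P_2 = 1/(1+e^{-4.5924}) = 0.9900
P_3 = 1/(1+e^{-0.7350}) = 0.6759
E[score] = 0.9458 + 0.9900 + 0.6759 = 2.6117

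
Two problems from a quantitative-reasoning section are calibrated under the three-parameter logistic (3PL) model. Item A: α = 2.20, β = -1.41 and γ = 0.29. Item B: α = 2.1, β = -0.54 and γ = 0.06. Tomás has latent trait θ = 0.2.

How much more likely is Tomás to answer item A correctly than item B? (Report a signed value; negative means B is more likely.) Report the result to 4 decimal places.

0.1441

P(θ) = γ + (1 − γ) · 1 / (1 + exp(−α(θ − β)))
P_A = 0.9800
P_B = 0.8360
P_A − P_B = 0.1441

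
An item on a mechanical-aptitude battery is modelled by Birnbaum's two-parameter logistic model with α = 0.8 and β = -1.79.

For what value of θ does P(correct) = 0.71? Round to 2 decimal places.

P(θ) = 1 / (1 + exp(−α(θ − β)))
logit = ln(0.7100/0.2900) = 0.8954
θ = β + logit/(α) = -1.79 + 0.8954/0.8000 = -0.6708

-0.67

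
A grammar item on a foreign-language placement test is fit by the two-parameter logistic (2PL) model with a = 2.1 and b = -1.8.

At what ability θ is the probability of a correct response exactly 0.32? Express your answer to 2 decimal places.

-2.16

P(θ) = 1 / (1 + exp(−a(θ − b)))
logit = ln(0.3200/0.6800) = -0.7538
θ = b + logit/(a) = -1.8 + (-0.7538)/2.1000 = -2.1589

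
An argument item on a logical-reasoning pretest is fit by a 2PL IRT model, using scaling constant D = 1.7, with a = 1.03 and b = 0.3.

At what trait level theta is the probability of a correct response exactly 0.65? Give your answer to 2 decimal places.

P(theta) = 1 / (1 + exp(−D·a(theta − b)))
logit = ln(0.6500/0.3500) = 0.6190
theta = b + logit/(1.7·a) = 0.3 + 0.6190/1.7510 = 0.6535

0.65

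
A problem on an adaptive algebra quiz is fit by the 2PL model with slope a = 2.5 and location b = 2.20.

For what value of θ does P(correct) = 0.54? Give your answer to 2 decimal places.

P(θ) = 1 / (1 + exp(−a(θ − b)))
logit = ln(0.5400/0.4600) = 0.1603
θ = b + logit/(a) = 2.20 + 0.1603/2.5000 = 2.2641

2.26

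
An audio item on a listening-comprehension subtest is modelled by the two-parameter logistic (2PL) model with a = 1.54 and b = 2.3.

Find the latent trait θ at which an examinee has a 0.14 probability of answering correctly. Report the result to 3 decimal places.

P(θ) = 1 / (1 + exp(−a(θ − b)))
logit = ln(0.1400/0.8600) = -1.8153
θ = b + logit/(a) = 2.3 + (-1.8153)/1.5400 = 1.1212

1.121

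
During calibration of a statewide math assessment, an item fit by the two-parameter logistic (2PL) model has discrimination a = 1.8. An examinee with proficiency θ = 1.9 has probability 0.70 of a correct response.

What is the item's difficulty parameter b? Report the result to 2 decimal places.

1.43

P(θ) = 1 / (1 + exp(−a(θ − b)))
logit(0.70) = ln(0.70/0.30) = 0.8473
b = θ − logit/(a) = 1.9 − 0.8473/1.8000 = 1.4293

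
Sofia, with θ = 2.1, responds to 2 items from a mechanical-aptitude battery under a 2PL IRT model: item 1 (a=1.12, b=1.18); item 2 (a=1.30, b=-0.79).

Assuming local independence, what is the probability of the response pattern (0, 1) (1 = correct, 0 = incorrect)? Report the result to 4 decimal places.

P(θ) = 1 / (1 + exp(−a(θ − b)))
P_1 = 1/(1+e^{-1.0304}) = 0.7370
P_2 = 1/(1+e^{-3.7570}) = 0.9772
L = (1−P_1) × P_2 = 0.2630 × 0.9772 = 0.25700

0.2570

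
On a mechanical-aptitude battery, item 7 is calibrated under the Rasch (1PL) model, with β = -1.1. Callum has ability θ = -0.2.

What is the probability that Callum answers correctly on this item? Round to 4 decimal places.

0.7109

P(θ) = 1 / (1 + exp(−(θ − β)))
Exponent: (-0.2 − (-1.1)) = 0.9000
1/(1 + e^{-0.9000}) = 0.7109
P = 0.7109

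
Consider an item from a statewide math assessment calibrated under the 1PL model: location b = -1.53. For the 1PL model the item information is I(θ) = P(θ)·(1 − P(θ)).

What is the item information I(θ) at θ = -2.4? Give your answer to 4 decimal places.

P = 1/(1+e^{0.8700}) = 0.2953
P(1−P) = 0.2953 × 0.7047 = 0.2081
I = P(1−P) = 0.20808

0.2081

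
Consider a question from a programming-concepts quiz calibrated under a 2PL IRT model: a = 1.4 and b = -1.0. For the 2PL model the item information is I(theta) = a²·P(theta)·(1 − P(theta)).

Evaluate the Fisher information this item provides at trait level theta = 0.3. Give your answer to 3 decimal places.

P = 1/(1+e^{-1.8200}) = 0.8606
P(1−P) = 0.8606 × 0.1394 = 0.1200
I = a² × P(1−P) = 1.4² × 0.1200 = 0.23518

0.235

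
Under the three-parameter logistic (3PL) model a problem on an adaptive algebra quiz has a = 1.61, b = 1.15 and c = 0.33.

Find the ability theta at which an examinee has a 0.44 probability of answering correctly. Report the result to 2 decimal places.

P(theta) = c + (1 − c) · 1 / (1 + exp(−a(theta − b)))
Remove guessing floor: (0.44 − 0.33)/(1 − 0.33) = 0.1642
logit = ln(0.1642/0.8358) = -1.6275
theta = b + logit/(a) = 1.15 + (-1.6275)/1.6100 = 0.1392

0.14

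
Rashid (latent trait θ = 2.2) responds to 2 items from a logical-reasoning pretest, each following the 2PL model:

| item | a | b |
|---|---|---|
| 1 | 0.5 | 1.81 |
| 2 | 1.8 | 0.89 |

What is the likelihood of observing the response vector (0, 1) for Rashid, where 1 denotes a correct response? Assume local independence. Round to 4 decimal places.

0.4124

P(θ) = 1 / (1 + exp(−a(θ − b)))
P_1 = 1/(1+e^{-0.1950}) = 0.5486
P_2 = 1/(1+e^{-2.3580}) = 0.9136
L = (1−P_1) × P_2 = 0.4514 × 0.9136 = 0.41239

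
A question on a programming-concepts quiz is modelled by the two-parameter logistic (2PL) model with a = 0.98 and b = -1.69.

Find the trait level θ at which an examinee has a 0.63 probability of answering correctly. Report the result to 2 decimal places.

-1.15

P(θ) = 1 / (1 + exp(−a(θ − b)))
logit = ln(0.6300/0.3700) = 0.5322
θ = b + logit/(a) = -1.69 + 0.5322/0.9800 = -1.1469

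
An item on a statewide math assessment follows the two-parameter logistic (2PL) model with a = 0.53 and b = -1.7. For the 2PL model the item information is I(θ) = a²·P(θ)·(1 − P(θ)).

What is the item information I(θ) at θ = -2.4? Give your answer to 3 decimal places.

0.068

P = 1/(1+e^{0.3710}) = 0.4083
P(1−P) = 0.4083 × 0.5917 = 0.2416
I = a² × P(1−P) = 0.53² × 0.2416 = 0.06786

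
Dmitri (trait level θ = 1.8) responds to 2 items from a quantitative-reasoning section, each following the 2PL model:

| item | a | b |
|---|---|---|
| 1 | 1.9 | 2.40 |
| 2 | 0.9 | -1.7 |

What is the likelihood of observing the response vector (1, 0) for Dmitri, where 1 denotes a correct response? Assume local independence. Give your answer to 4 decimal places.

P(θ) = 1 / (1 + exp(−a(θ − b)))
P_1 = 1/(1+e^{1.1400}) = 0.2423
P_2 = 1/(1+e^{-3.1500}) = 0.9589
L = P_1 × (1−P_2) = 0.2423 × 0.0411 = 0.00996

0.0100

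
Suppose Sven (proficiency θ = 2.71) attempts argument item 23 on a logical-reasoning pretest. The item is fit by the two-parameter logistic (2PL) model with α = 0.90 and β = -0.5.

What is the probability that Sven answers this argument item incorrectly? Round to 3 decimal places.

P(θ) = 1 / (1 + exp(−α(θ − β)))
Exponent: 0.90 × (2.71 − (-0.5)) = 2.8890
1/(1 + e^{-2.8890}) = 0.9473
P(incorrect) = 1 − 0.9473 = 0.0527

0.053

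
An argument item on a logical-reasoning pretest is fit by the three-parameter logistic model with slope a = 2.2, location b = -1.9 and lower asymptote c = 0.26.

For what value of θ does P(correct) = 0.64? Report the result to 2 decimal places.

P(θ) = c + (1 − c) · 1 / (1 + exp(−a(θ − b)))
Remove guessing floor: (0.64 − 0.26)/(1 − 0.26) = 0.5135
logit = ln(0.5135/0.4865) = 0.0541
θ = b + logit/(a) = -1.9 + 0.0541/2.2000 = -1.8754

-1.88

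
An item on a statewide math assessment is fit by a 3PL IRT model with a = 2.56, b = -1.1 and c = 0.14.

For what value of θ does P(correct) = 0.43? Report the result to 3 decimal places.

-1.364

P(θ) = c + (1 − c) · 1 / (1 + exp(−a(θ − b)))
Remove guessing floor: (0.43 − 0.14)/(1 − 0.14) = 0.3372
logit = ln(0.3372/0.6628) = -0.6758
θ = b + logit/(a) = -1.1 + (-0.6758)/2.5600 = -1.3640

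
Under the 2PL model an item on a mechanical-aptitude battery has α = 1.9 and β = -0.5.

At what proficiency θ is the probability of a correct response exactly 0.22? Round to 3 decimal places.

-1.166

P(θ) = 1 / (1 + exp(−α(θ − β)))
logit = ln(0.2200/0.7800) = -1.2657
θ = β + logit/(α) = -0.5 + (-1.2657)/1.9000 = -1.1661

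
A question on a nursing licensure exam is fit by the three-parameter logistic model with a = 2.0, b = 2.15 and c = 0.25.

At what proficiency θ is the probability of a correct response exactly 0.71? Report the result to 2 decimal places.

2.38

P(θ) = c + (1 − c) · 1 / (1 + exp(−a(θ − b)))
Remove guessing floor: (0.71 − 0.25)/(1 − 0.25) = 0.6133
logit = ln(0.6133/0.3867) = 0.4613
θ = b + logit/(a) = 2.15 + 0.4613/2.0000 = 2.3807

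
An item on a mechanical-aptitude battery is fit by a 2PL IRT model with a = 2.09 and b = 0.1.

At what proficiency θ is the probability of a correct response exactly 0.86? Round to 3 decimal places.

0.969

P(θ) = 1 / (1 + exp(−a(θ − b)))
logit = ln(0.8600/0.1400) = 1.8153
θ = b + logit/(a) = 0.1 + 1.8153/2.0900 = 0.9686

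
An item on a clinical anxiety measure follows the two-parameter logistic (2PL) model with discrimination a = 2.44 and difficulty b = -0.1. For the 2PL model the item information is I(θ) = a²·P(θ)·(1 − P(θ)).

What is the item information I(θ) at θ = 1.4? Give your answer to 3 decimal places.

P = 1/(1+e^{-3.6600}) = 0.9749
P(1−P) = 0.9749 × 0.0251 = 0.0245
I = a² × P(1−P) = 2.44² × 0.0245 = 0.14561

0.146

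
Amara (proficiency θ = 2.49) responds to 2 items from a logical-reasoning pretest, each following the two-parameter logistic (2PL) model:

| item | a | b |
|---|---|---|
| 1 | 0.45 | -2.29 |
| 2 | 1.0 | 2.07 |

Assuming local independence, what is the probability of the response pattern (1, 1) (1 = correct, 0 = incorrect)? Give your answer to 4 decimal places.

P(θ) = 1 / (1 + exp(−a(θ − b)))
P_1 = 1/(1+e^{-2.1510}) = 0.8958
P_2 = 1/(1+e^{-0.4200}) = 0.6035
L = P_1 × P_2 = 0.8958 × 0.6035 = 0.54058

0.5406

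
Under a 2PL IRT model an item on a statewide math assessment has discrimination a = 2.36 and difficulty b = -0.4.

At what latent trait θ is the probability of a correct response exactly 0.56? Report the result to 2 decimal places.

P(θ) = 1 / (1 + exp(−a(θ − b)))
logit = ln(0.5600/0.4400) = 0.2412
θ = b + logit/(a) = -0.4 + 0.2412/2.3600 = -0.2978

-0.30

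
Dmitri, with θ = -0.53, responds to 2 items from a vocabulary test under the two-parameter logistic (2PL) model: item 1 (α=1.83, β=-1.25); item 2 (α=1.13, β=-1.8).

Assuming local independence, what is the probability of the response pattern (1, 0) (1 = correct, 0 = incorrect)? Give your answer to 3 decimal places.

0.152

P(θ) = 1 / (1 + exp(−α(θ − β)))
P_1 = 1/(1+e^{-1.3176}) = 0.7888
P_2 = 1/(1+e^{-1.4351}) = 0.8077
L = P_1 × (1−P_2) = 0.7888 × 0.1923 = 0.15169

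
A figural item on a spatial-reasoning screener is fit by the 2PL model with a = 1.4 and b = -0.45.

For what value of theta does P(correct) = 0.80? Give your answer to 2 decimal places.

P(theta) = 1 / (1 + exp(−a(theta − b)))
logit = ln(0.8000/0.2000) = 1.3863
theta = b + logit/(a) = -0.45 + 1.3863/1.4000 = 0.5402

0.54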